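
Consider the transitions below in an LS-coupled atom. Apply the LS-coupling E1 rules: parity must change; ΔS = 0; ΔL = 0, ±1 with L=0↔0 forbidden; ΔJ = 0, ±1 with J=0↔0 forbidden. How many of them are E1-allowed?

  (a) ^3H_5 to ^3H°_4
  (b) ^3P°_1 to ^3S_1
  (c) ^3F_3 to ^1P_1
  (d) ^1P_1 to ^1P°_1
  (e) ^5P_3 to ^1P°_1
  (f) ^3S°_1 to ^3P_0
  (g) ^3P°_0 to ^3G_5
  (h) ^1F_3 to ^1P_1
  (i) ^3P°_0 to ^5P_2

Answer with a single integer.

4

(a) allowed
(b) allowed
(c) forbidden (parity, ΔS, ΔL, ΔJ fail)
(d) allowed
(e) forbidden (ΔS, ΔJ fail)
(f) allowed
(g) forbidden (ΔL, ΔJ fail)
(h) forbidden (parity, ΔL, ΔJ fail)
(i) forbidden (ΔS, ΔJ fail)
Total allowed: 4 of 9.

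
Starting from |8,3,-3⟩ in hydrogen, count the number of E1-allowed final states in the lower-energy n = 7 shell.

4

E1 requires Δl = ±1, so l_f ∈ {2, 4}; with 0 ≤ l_f ≤ n_f−1 = 6, the allowed l_f values are {2, 4}.
For l_f = 2: m_f ∈ {m_i−1, m_i, m_i+1} ∩ [−2, 2] = {-2} → 1 state.
For l_f = 4: m_f ∈ {m_i−1, m_i, m_i+1} ∩ [−4, 4] = {-4, -3, -2} → 3 states.
Total: 4.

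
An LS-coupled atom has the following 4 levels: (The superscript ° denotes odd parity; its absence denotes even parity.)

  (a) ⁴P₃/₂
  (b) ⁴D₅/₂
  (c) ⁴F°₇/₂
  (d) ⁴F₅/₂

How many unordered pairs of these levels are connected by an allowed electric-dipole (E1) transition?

(a)–(b): forbidden (parity).
(a)–(c): forbidden (ΔL, ΔJ).
(a)–(d): forbidden (parity, ΔL).
(b)–(c): allowed.
(b)–(d): forbidden (parity).
(c)–(d): allowed.
Allowed pairs: 2 of 6.

2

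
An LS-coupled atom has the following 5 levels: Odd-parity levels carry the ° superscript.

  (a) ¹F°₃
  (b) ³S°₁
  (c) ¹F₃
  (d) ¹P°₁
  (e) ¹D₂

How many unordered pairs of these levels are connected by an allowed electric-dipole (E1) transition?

(a)–(b): forbidden (parity, ΔS, ΔL, ΔJ).
(a)–(c): allowed.
(a)–(d): forbidden (parity, ΔL, ΔJ).
(a)–(e): allowed.
(b)–(c): forbidden (ΔS, ΔL, ΔJ).
(b)–(d): forbidden (parity, ΔS).
(b)–(e): forbidden (ΔS, ΔL).
(c)–(d): forbidden (ΔL, ΔJ).
(c)–(e): forbidden (parity).
(d)–(e): allowed.
Allowed pairs: 3 of 10.

3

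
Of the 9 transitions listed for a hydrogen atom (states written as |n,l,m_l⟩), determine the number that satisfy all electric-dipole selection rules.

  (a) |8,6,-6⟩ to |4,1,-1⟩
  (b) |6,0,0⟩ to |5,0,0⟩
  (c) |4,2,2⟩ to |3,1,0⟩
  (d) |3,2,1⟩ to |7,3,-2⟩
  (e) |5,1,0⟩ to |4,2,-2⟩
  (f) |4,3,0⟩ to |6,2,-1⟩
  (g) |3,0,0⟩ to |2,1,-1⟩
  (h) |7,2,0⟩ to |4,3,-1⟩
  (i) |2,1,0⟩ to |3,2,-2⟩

(a) forbidden — Δl = -5 (E1 requires Δl = ±1); Δm_l = +5 (E1 requires Δm_l = 0, ±1)
(b) forbidden — Δl = +0 (E1 requires Δl = ±1)
(c) forbidden — Δm_l = -2 (E1 requires Δm_l = 0, ±1)
(d) forbidden — Δm_l = -3 (E1 requires Δm_l = 0, ±1)
(e) forbidden — Δm_l = -2 (E1 requires Δm_l = 0, ±1)
(f) allowed
(g) allowed
(h) allowed
(i) forbidden — Δm_l = -2 (E1 requires Δm_l = 0, ±1)
Total allowed: 3 of 9.

3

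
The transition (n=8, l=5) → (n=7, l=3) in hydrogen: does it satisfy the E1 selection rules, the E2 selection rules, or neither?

E2

Δl = 3 − 5 = -2; l_i + l_f = 8.
E1 (Δl = ±1): not satisfied.
E2 (Δl = 0,±2, l_i+l_f ≥ 2): satisfied.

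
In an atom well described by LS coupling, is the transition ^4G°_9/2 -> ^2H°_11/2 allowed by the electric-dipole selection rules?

forbidden

Initial level: S=3/2, L=4, J=9/2, parity odd. Final level: S=1/2, L=5, J=11/2, parity odd.
ΔL = 0, ±1 (not L=0↔0): L: 4 → 5, ΔL = +1 — passes.
ΔS = 0: S: 3/2 → 1/2 — fails.
Parity must change: odd → odd — fails.
ΔJ = 0, ±1 (not J=0↔0): J: 9/2 → 11/2, ΔJ = +1 — passes.
Rule(s) violated: parity, ΔS.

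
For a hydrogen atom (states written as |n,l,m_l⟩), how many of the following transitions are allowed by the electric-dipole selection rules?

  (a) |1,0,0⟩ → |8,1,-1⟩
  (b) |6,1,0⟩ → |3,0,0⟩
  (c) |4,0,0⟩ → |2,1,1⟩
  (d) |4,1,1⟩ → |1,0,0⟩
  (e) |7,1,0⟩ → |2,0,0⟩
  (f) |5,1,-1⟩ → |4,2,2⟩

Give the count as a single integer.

5

(a) allowed
(b) allowed
(c) allowed
(d) allowed
(e) allowed
(f) forbidden — Δm_l = +3 (E1 requires Δm_l = 0, ±1)
Total allowed: 5 of 6.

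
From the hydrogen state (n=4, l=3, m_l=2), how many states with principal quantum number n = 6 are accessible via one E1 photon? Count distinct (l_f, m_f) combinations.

5

E1 requires Δl = ±1, so l_f ∈ {2, 4}; with 0 ≤ l_f ≤ n_f−1 = 5, the allowed l_f values are {2, 4}.
For l_f = 2: m_f ∈ {m_i−1, m_i, m_i+1} ∩ [−2, 2] = {1, 2} → 2 states.
For l_f = 4: m_f ∈ {m_i−1, m_i, m_i+1} ∩ [−4, 4] = {1, 2, 3} → 3 states.
Total: 5.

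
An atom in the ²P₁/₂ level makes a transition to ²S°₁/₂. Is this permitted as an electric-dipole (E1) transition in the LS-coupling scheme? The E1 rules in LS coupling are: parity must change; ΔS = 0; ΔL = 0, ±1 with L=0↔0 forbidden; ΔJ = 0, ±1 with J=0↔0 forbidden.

allowed

Initial level: S=1/2, L=1, J=1/2, parity even. Final level: S=1/2, L=0, J=1/2, parity odd.
Parity must change: even → odd — ok.
ΔS = 0: S: 1/2 → 1/2 — ok.
ΔL = 0, ±1 (not L=0↔0): L: 1 → 0, ΔL = -1 — ok.
ΔJ = 0, ±1 (not J=0↔0): J: 1/2 → 1/2, ΔJ = +0 — ok.
All four E1 rules are satisfied.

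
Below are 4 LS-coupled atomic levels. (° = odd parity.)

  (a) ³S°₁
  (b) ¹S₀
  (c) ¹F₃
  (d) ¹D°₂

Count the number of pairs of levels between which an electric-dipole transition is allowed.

1

(a)–(b): forbidden (ΔS, ΔL).
(a)–(c): forbidden (ΔS, ΔL, ΔJ).
(a)–(d): forbidden (parity, ΔS, ΔL).
(b)–(c): forbidden (parity, ΔL, ΔJ).
(b)–(d): forbidden (ΔL, ΔJ).
(c)–(d): allowed.
Allowed pairs: 1 of 6.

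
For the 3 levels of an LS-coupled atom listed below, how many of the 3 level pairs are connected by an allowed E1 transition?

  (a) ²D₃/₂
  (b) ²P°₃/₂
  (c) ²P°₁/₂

2

(a)–(b): allowed.
(a)–(c): allowed.
(b)–(c): forbidden (parity).
Allowed pairs: 2 of 3.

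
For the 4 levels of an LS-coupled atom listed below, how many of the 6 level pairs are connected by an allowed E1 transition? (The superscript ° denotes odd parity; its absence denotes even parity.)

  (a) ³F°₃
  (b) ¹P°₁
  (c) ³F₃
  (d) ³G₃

(a)–(b): forbidden (parity, ΔS, ΔL, ΔJ).
(a)–(c): allowed.
(a)–(d): allowed.
(b)–(c): forbidden (ΔS, ΔL, ΔJ).
(b)–(d): forbidden (ΔS, ΔL, ΔJ).
(c)–(d): forbidden (parity).
Allowed pairs: 2 of 6.

2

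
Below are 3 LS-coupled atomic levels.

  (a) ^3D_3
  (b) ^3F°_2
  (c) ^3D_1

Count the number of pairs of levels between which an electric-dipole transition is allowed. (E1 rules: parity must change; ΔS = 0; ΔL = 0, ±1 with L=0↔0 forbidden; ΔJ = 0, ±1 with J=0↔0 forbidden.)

(a)–(b): allowed.
(a)–(c): forbidden (parity, ΔJ).
(b)–(c): allowed.
Allowed pairs: 2 of 3.

2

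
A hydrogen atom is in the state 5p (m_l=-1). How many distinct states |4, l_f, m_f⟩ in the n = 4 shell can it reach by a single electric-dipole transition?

E1 requires Δl = ±1, so l_f ∈ {0, 2}; with 0 ≤ l_f ≤ n_f−1 = 3, the allowed l_f values are {0, 2}.
For l_f = 0: m_f ∈ {m_i−1, m_i, m_i+1} ∩ [−0, 0] = {0} → 1 state.
For l_f = 2: m_f ∈ {m_i−1, m_i, m_i+1} ∩ [−2, 2] = {-2, -1, 0} → 3 states.
Total: 4.

4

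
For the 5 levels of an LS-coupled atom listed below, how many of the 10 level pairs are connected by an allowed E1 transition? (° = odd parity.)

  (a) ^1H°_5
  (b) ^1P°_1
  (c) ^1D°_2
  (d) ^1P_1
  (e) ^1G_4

3

(a)–(b): forbidden (parity, ΔL, ΔJ).
(a)–(c): forbidden (parity, ΔL, ΔJ).
(a)–(d): forbidden (ΔL, ΔJ).
(a)–(e): allowed.
(b)–(c): forbidden (parity).
(b)–(d): allowed.
(b)–(e): forbidden (ΔL, ΔJ).
(c)–(d): allowed.
(c)–(e): forbidden (ΔL, ΔJ).
(d)–(e): forbidden (parity, ΔL, ΔJ).
Allowed pairs: 3 of 10.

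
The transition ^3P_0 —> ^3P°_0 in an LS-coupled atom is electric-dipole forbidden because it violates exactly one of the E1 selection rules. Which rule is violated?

the J=0 ↔ J=0 exclusion

Initial level: S=1, L=1, J=0, parity even. Final level: S=1, L=1, J=0, parity odd.
Parity must change: even → odd — satisfied.
ΔS = 0: S: 1 → 1 — satisfied.
ΔL = 0, ±1 (not L=0↔0): L: 1 → 1, ΔL = +0 — satisfied.
ΔJ = 0, ±1 (not J=0↔0): J: 0 → 0, ΔJ = +0 — violated.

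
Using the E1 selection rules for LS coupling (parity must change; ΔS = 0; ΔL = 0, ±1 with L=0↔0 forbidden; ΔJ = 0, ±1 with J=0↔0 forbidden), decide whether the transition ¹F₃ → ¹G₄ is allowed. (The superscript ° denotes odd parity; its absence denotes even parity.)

Initial level: S=0, L=3, J=3, parity even. Final level: S=0, L=4, J=4, parity even.
Parity must change: even → even — fails.
ΔS = 0: S: 0 → 0 — ok.
ΔL = 0, ±1 (not L=0↔0): L: 3 → 4, ΔL = +1 — ok.
ΔJ = 0, ±1 (not J=0↔0): J: 3 → 4, ΔJ = +1 — ok.
Rule(s) violated: parity.

forbidden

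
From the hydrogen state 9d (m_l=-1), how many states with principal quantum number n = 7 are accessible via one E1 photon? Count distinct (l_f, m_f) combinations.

E1 requires Δl = ±1, so l_f ∈ {1, 3}; with 0 ≤ l_f ≤ n_f−1 = 6, the allowed l_f values are {1, 3}.
For l_f = 1: m_f ∈ {m_i−1, m_i, m_i+1} ∩ [−1, 1] = {-1, 0} → 2 states.
For l_f = 3: m_f ∈ {m_i−1, m_i, m_i+1} ∩ [−3, 3] = {-2, -1, 0} → 3 states.
Total: 5.

5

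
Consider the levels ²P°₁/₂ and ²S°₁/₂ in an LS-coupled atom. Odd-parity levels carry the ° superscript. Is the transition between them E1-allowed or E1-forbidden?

ΔL = 0, ±1 (not L=0↔0): L: 1 → 0, ΔL = -1 — ok.
ΔJ = 0, ±1 (not J=0↔0): J: 1/2 → 1/2, ΔJ = +0 — ok.
Parity must change: odd → odd — fails.
ΔS = 0: S: 1/2 → 1/2 — ok.
Rule(s) violated: parity.

forbidden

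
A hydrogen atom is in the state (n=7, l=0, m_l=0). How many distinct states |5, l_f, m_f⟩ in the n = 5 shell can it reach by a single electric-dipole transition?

3

E1 requires Δl = ±1, so l_f ∈ {-1, 1}; with 0 ≤ l_f ≤ n_f−1 = 4, the allowed l_f values are {1}.
For l_f = 1: m_f ∈ {m_i−1, m_i, m_i+1} ∩ [−1, 1] = {-1, 0, 1} → 3 states.
Total: 3.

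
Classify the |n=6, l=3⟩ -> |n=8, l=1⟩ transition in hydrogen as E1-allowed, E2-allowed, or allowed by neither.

Δl = 1 − 3 = -2; l_i + l_f = 4.
E1 (Δl = ±1): not satisfied.
E2 (Δl = 0,±2, l_i+l_f ≥ 2): satisfied.

E2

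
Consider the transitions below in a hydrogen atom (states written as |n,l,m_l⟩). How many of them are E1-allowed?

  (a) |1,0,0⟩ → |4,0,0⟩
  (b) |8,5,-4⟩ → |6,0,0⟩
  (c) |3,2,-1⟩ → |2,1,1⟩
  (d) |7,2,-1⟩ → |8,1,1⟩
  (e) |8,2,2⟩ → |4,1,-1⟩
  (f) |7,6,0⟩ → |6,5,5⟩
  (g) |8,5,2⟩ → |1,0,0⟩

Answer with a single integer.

(a) forbidden — Δl = +0 (E1 requires Δl = ±1)
(b) forbidden — Δl = -5 (E1 requires Δl = ±1); Δm_l = +4 (E1 requires Δm_l = 0, ±1)
(c) forbidden — Δm_l = +2 (E1 requires Δm_l = 0, ±1)
(d) forbidden — Δm_l = +2 (E1 requires Δm_l = 0, ±1)
(e) forbidden — Δm_l = -3 (E1 requires Δm_l = 0, ±1)
(f) forbidden — Δm_l = +5 (E1 requires Δm_l = 0, ±1)
(g) forbidden — Δl = -5 (E1 requires Δl = ±1); Δm_l = -2 (E1 requires Δm_l = 0, ±1)
Total allowed: 0 of 7.

0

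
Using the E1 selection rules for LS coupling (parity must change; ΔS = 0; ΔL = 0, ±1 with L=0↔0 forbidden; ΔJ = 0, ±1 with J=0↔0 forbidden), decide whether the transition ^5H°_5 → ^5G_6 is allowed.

allowed

Reading off the term symbols: S 2→2, L 5→4, J 5→6, parity odd→even.
Parity must change: odd → even — satisfied.
ΔS = 0: S: 2 → 2 — satisfied.
ΔL = 0, ±1 (not L=0↔0): L: 5 → 4, ΔL = -1 — satisfied.
ΔJ = 0, ±1 (not J=0↔0): J: 5 → 6, ΔJ = +1 — satisfied.
All four E1 rules are satisfied.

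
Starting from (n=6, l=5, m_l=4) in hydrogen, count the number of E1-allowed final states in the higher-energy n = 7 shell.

E1 requires Δl = ±1, so l_f ∈ {4, 6}; with 0 ≤ l_f ≤ n_f−1 = 6, the allowed l_f values are {4, 6}.
For l_f = 4: m_f ∈ {m_i−1, m_i, m_i+1} ∩ [−4, 4] = {3, 4} → 2 states.
For l_f = 6: m_f ∈ {m_i−1, m_i, m_i+1} ∩ [−6, 6] = {3, 4, 5} → 3 states.
Total: 5.

5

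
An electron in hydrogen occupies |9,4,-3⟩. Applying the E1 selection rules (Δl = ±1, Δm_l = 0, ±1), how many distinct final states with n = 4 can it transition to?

E1 requires Δl = ±1, so l_f ∈ {3, 5}; with 0 ≤ l_f ≤ n_f−1 = 3, the allowed l_f values are {3}.
For l_f = 3: m_f ∈ {m_i−1, m_i, m_i+1} ∩ [−3, 3] = {-3, -2} → 2 states.
Total: 2.

2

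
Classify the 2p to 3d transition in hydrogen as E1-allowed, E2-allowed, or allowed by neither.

Δl = 2 − 1 = +1; l_i + l_f = 3.
E1 (Δl = ±1): satisfied.
E2 (Δl = 0,±2, l_i+l_f ≥ 2): not satisfied.

E1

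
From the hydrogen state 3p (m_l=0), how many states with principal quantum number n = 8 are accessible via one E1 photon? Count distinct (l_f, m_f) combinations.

4

E1 requires Δl = ±1, so l_f ∈ {0, 2}; with 0 ≤ l_f ≤ n_f−1 = 7, the allowed l_f values are {0, 2}.
For l_f = 0: m_f ∈ {m_i−1, m_i, m_i+1} ∩ [−0, 0] = {0} → 1 state.
For l_f = 2: m_f ∈ {m_i−1, m_i, m_i+1} ∩ [−2, 2] = {-1, 0, 1} → 3 states.
Total: 4.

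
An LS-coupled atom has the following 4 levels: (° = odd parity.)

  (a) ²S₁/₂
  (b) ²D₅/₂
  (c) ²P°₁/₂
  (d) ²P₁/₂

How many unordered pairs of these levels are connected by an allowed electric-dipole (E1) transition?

2

(a)–(b): forbidden (parity, ΔL, ΔJ).
(a)–(c): allowed.
(a)–(d): forbidden (parity).
(b)–(c): forbidden (ΔJ).
(b)–(d): forbidden (parity, ΔJ).
(c)–(d): allowed.
Allowed pairs: 2 of 6.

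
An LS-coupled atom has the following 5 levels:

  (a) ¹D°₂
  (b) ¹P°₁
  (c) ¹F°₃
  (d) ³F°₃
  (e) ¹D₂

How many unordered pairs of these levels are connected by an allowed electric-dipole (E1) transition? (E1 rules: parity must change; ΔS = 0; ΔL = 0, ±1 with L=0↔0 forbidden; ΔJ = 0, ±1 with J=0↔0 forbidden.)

3

(a)–(b): forbidden (parity).
(a)–(c): forbidden (parity).
(a)–(d): forbidden (parity, ΔS).
(a)–(e): allowed.
(b)–(c): forbidden (parity, ΔL, ΔJ).
(b)–(d): forbidden (parity, ΔS, ΔL, ΔJ).
(b)–(e): allowed.
(c)–(d): forbidden (parity, ΔS).
(c)–(e): allowed.
(d)–(e): forbidden (ΔS).
Allowed pairs: 3 of 10.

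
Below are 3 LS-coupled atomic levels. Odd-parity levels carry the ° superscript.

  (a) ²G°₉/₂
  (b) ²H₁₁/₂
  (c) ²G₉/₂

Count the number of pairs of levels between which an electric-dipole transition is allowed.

2

(a)–(b): allowed.
(a)–(c): allowed.
(b)–(c): forbidden (parity).
Allowed pairs: 2 of 3.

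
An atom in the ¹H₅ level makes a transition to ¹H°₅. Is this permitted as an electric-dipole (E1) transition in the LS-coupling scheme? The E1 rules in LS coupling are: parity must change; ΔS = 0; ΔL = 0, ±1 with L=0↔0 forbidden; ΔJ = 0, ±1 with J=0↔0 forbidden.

Reading off the term symbols: S 0→0, L 5→5, J 5→5, parity even→odd.
ΔJ = 0, ±1 (not J=0↔0): J: 5 → 5, ΔJ = +0 — passes.
ΔS = 0: S: 0 → 0 — passes.
ΔL = 0, ±1 (not L=0↔0): L: 5 → 5, ΔL = +0 — passes.
Parity must change: even → odd — passes.
All four E1 rules are satisfied.

allowed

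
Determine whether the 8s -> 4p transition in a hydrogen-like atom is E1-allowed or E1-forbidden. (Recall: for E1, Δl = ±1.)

allowed

Δl = 1 − 0 = +1; the E1 rule Δl = ±1 is ✓.
All E1 selection rules are satisfied.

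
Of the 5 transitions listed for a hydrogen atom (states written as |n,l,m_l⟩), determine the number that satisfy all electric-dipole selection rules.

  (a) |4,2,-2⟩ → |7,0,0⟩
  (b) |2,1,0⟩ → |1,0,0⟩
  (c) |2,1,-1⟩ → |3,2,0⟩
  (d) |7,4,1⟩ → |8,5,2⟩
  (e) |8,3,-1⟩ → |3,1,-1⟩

(a) forbidden — Δl = -2 (E1 requires Δl = ±1); Δm_l = +2 (E1 requires Δm_l = 0, ±1)
(b) allowed
(c) allowed
(d) allowed
(e) forbidden — Δl = -2 (E1 requires Δl = ±1)
Total allowed: 3 of 5.

3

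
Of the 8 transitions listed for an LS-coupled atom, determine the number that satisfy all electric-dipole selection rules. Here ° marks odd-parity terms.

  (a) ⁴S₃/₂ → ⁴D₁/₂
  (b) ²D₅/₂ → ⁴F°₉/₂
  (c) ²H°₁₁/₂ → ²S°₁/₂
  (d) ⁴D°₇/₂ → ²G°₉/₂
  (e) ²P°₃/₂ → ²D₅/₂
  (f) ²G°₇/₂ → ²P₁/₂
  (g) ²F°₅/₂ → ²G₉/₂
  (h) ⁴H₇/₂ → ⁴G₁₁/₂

1

(a) forbidden (parity, ΔL fail)
(b) forbidden (ΔS, ΔJ fail)
(c) forbidden (parity, ΔL, ΔJ fail)
(d) forbidden (parity, ΔS, ΔL fail)
(e) allowed
(f) forbidden (ΔL, ΔJ fail)
(g) forbidden (ΔJ fails)
(h) forbidden (parity, ΔJ fail)
Total allowed: 1 of 8.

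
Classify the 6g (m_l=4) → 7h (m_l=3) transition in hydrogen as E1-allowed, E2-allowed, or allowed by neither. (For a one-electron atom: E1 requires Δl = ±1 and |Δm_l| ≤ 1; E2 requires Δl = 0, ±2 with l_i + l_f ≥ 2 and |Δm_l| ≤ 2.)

E1

Δl = 5 − 4 = +1; l_i + l_f = 9.
Δm_l = -1.
E1 (Δl = ±1, |Δm_l| ≤ 1): satisfied.
E2 (Δl = 0,±2, l_i+l_f ≥ 2, |Δm_l| ≤ 2): not satisfied.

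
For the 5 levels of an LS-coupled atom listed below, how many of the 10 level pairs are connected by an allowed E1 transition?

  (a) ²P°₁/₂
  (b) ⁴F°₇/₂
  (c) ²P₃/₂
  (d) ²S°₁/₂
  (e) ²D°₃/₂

(a)–(b): forbidden (parity, ΔS, ΔL, ΔJ).
(a)–(c): allowed.
(a)–(d): forbidden (parity).
(a)–(e): forbidden (parity).
(b)–(c): forbidden (ΔS, ΔL, ΔJ).
(b)–(d): forbidden (parity, ΔS, ΔL, ΔJ).
(b)–(e): forbidden (parity, ΔS, ΔJ).
(c)–(d): allowed.
(c)–(e): allowed.
(d)–(e): forbidden (parity, ΔL).
Allowed pairs: 3 of 10.

3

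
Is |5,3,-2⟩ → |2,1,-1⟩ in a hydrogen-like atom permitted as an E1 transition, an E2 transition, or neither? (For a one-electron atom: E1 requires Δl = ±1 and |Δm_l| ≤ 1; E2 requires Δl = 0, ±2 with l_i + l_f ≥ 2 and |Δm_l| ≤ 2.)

Δl = 1 − 3 = -2; l_i + l_f = 4.
Δm_l = +1.
E1 (Δl = ±1, |Δm_l| ≤ 1): not satisfied.
E2 (Δl = 0,±2, l_i+l_f ≥ 2, |Δm_l| ≤ 2): satisfied.

E2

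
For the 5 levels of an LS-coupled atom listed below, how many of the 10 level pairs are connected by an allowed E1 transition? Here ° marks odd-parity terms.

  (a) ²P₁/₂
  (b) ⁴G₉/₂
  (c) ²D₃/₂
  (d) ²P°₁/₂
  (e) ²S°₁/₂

(a)–(b): forbidden (parity, ΔS, ΔL, ΔJ).
(a)–(c): forbidden (parity).
(a)–(d): allowed.
(a)–(e): allowed.
(b)–(c): forbidden (parity, ΔS, ΔL, ΔJ).
(b)–(d): forbidden (ΔS, ΔL, ΔJ).
(b)–(e): forbidden (ΔS, ΔL, ΔJ).
(c)–(d): allowed.
(c)–(e): forbidden (ΔL).
(d)–(e): forbidden (parity).
Allowed pairs: 3 of 10.

3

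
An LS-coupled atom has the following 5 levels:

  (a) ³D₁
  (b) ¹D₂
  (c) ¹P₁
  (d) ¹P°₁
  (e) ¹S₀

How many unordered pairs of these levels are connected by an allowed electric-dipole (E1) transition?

(a)–(b): forbidden (parity, ΔS).
(a)–(c): forbidden (parity, ΔS).
(a)–(d): forbidden (ΔS).
(a)–(e): forbidden (parity, ΔS, ΔL).
(b)–(c): forbidden (parity).
(b)–(d): allowed.
(b)–(e): forbidden (parity, ΔL, ΔJ).
(c)–(d): allowed.
(c)–(e): forbidden (parity).
(d)–(e): allowed.
Allowed pairs: 3 of 10.

3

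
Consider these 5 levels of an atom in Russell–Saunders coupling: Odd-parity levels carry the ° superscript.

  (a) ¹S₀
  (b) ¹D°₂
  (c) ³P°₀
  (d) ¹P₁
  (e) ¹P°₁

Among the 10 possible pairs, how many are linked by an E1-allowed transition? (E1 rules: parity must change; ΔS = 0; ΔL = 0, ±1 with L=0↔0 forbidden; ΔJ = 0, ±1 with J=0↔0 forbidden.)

3

(a)–(b): forbidden (ΔL, ΔJ).
(a)–(c): forbidden (ΔS, ΔJ).
(a)–(d): forbidden (parity).
(a)–(e): allowed.
(b)–(c): forbidden (parity, ΔS, ΔJ).
(b)–(d): allowed.
(b)–(e): forbidden (parity).
(c)–(d): forbidden (ΔS).
(c)–(e): forbidden (parity, ΔS).
(d)–(e): allowed.
Allowed pairs: 3 of 10.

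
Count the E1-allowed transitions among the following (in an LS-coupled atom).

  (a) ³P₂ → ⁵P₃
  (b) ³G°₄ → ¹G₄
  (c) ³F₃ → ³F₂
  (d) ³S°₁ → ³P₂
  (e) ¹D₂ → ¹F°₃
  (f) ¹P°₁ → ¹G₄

2

(a) forbidden (parity, ΔS fail)
(b) forbidden (ΔS fails)
(c) forbidden (parity fails)
(d) allowed
(e) allowed
(f) forbidden (ΔL, ΔJ fail)
Total allowed: 2 of 6.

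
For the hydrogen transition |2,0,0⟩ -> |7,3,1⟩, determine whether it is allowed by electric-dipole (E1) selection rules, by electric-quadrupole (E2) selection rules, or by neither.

Δl = 3 − 0 = +3; l_i + l_f = 3.
Δm_l = +1.
E1 (Δl = ±1, |Δm_l| ≤ 1): not satisfied.
E2 (Δl = 0,±2, l_i+l_f ≥ 2, |Δm_l| ≤ 2): not satisfied.

neither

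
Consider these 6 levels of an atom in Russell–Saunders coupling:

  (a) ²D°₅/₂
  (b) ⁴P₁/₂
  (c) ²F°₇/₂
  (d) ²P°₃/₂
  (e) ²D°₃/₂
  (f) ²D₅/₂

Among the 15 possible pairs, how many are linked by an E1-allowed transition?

(a)–(b): forbidden (ΔS, ΔJ).
(a)–(c): forbidden (parity).
(a)–(d): forbidden (parity).
(a)–(e): forbidden (parity).
(a)–(f): allowed.
(b)–(c): forbidden (ΔS, ΔL, ΔJ).
(b)–(d): forbidden (ΔS).
(b)–(e): forbidden (ΔS).
(b)–(f): forbidden (parity, ΔS, ΔJ).
(c)–(d): forbidden (parity, ΔL, ΔJ).
(c)–(e): forbidden (parity, ΔJ).
(c)–(f): allowed.
(d)–(e): forbidden (parity).
(d)–(f): allowed.
(e)–(f): allowed.
Allowed pairs: 4 of 15.

4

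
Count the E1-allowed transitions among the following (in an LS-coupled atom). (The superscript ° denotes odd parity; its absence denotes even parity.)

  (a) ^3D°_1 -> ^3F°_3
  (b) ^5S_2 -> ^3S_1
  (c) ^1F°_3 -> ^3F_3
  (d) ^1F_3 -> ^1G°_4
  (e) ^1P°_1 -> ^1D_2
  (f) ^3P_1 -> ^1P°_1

2

(a) forbidden (parity, ΔJ fail)
(b) forbidden (parity, ΔS, ΔL fail)
(c) forbidden (ΔS fails)
(d) allowed
(e) allowed
(f) forbidden (ΔS fails)
Total allowed: 2 of 6.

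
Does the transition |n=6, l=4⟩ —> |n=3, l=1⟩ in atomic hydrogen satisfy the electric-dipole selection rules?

l: 4 → 1 (Δl = -3). Δl = ±1 ✗.
The transition is electric-dipole forbidden.

forbidden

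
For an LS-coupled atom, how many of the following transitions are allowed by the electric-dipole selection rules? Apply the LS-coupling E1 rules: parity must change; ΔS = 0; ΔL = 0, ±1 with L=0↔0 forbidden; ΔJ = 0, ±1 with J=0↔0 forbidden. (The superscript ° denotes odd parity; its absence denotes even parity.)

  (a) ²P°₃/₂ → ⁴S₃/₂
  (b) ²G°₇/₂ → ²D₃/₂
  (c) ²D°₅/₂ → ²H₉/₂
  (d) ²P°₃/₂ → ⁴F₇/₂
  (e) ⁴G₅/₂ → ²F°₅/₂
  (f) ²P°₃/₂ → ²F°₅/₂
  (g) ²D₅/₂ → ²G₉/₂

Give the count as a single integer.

(a) forbidden (ΔS fails)
(b) forbidden (ΔL, ΔJ fail)
(c) forbidden (ΔL, ΔJ fail)
(d) forbidden (ΔS, ΔL, ΔJ fail)
(e) forbidden (ΔS fails)
(f) forbidden (parity, ΔL fail)
(g) forbidden (parity, ΔL, ΔJ fail)
Total allowed: 0 of 7.

0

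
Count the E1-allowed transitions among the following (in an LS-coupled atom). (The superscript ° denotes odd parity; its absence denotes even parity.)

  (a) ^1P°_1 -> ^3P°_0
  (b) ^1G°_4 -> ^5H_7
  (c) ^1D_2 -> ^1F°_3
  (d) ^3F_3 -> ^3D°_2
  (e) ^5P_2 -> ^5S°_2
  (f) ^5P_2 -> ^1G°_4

3

(a) forbidden (parity, ΔS fail)
(b) forbidden (ΔS, ΔJ fail)
(c) allowed
(d) allowed
(e) allowed
(f) forbidden (ΔS, ΔL, ΔJ fail)
Total allowed: 3 of 6.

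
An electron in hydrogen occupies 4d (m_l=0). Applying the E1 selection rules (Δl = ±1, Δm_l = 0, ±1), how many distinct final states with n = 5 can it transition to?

6

E1 requires Δl = ±1, so l_f ∈ {1, 3}; with 0 ≤ l_f ≤ n_f−1 = 4, the allowed l_f values are {1, 3}.
For l_f = 1: m_f ∈ {m_i−1, m_i, m_i+1} ∩ [−1, 1] = {-1, 0, 1} → 3 states.
For l_f = 3: m_f ∈ {m_i−1, m_i, m_i+1} ∩ [−3, 3] = {-1, 0, 1} → 3 states.
Total: 6.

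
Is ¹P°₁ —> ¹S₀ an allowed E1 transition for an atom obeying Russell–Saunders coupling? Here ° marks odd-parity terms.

Reading off the term symbols: S 0→0, L 1→0, J 1→0, parity odd→even.
ΔS = 0: S: 0 → 0 — ✓.
Parity must change: odd → even — ✓.
ΔL = 0, ±1 (not L=0↔0): L: 1 → 0, ΔL = -1 — ✓.
ΔJ = 0, ±1 (not J=0↔0): J: 1 → 0, ΔJ = -1 — ✓.
All four E1 rules are satisfied.

allowed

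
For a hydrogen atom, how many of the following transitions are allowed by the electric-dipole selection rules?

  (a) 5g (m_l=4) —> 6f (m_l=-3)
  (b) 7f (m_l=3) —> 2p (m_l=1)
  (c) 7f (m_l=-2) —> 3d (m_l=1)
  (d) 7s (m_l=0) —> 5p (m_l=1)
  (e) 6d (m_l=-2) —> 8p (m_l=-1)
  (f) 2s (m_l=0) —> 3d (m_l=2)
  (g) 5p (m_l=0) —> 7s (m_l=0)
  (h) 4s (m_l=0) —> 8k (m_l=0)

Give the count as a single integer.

(a) forbidden — Δm_l = -7 (E1 requires Δm_l = 0, ±1)
(b) forbidden — Δl = -2 (E1 requires Δl = ±1); Δm_l = -2 (E1 requires Δm_l = 0, ±1)
(c) forbidden — Δm_l = +3 (E1 requires Δm_l = 0, ±1)
(d) allowed
(e) allowed
(f) forbidden — Δl = +2 (E1 requires Δl = ±1); Δm_l = +2 (E1 requires Δm_l = 0, ±1)
(g) allowed
(h) forbidden — Δl = +7 (E1 requires Δl = ±1)
Total allowed: 3 of 8.

3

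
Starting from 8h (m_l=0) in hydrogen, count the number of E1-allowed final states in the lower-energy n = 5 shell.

E1 requires Δl = ±1, so l_f ∈ {4, 6}; with 0 ≤ l_f ≤ n_f−1 = 4, the allowed l_f values are {4}.
For l_f = 4: m_f ∈ {m_i−1, m_i, m_i+1} ∩ [−4, 4] = {-1, 0, 1} → 3 states.
Total: 3.

3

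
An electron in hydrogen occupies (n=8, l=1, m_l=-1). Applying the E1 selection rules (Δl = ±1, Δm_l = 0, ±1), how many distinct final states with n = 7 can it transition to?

4

E1 requires Δl = ±1, so l_f ∈ {0, 2}; with 0 ≤ l_f ≤ n_f−1 = 6, the allowed l_f values are {0, 2}.
For l_f = 0: m_f ∈ {m_i−1, m_i, m_i+1} ∩ [−0, 0] = {0} → 1 state.
For l_f = 2: m_f ∈ {m_i−1, m_i, m_i+1} ∩ [−2, 2] = {-2, -1, 0} → 3 states.
Total: 4.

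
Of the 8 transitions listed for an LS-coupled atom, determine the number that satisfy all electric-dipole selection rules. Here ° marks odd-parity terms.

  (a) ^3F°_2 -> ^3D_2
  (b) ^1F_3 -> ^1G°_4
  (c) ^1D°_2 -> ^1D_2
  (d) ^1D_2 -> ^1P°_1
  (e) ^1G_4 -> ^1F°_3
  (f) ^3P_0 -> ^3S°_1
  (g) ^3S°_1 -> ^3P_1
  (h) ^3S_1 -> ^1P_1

(a) allowed
(b) allowed
(c) allowed
(d) allowed
(e) allowed
(f) allowed
(g) allowed
(h) forbidden (parity, ΔS fail)
Total allowed: 7 of 8.

7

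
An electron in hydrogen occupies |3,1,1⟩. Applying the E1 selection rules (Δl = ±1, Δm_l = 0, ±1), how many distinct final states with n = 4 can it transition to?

4

E1 requires Δl = ±1, so l_f ∈ {0, 2}; with 0 ≤ l_f ≤ n_f−1 = 3, the allowed l_f values are {0, 2}.
For l_f = 0: m_f ∈ {m_i−1, m_i, m_i+1} ∩ [−0, 0] = {0} → 1 state.
For l_f = 2: m_f ∈ {m_i−1, m_i, m_i+1} ∩ [−2, 2] = {0, 1, 2} → 3 states.
Total: 4.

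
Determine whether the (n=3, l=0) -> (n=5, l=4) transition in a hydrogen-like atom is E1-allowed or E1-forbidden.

l: 0 → 4 (Δl = +4). Δl = ±1 violated.
The transition is electric-dipole forbidden.

forbidden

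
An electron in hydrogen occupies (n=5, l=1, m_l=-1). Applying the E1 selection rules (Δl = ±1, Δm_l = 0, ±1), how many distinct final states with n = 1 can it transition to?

E1 requires Δl = ±1, so l_f ∈ {0, 2}; with 0 ≤ l_f ≤ n_f−1 = 0, the allowed l_f values are {0}.
For l_f = 0: m_f ∈ {m_i−1, m_i, m_i+1} ∩ [−0, 0] = {0} → 1 state.
Total: 1.

1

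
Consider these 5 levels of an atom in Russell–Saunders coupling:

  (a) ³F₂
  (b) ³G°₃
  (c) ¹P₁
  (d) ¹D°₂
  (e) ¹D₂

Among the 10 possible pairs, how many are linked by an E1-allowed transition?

3

(a)–(b): allowed.
(a)–(c): forbidden (parity, ΔS, ΔL).
(a)–(d): forbidden (ΔS).
(a)–(e): forbidden (parity, ΔS).
(b)–(c): forbidden (ΔS, ΔL, ΔJ).
(b)–(d): forbidden (parity, ΔS, ΔL).
(b)–(e): forbidden (ΔS, ΔL).
(c)–(d): allowed.
(c)–(e): forbidden (parity).
(d)–(e): allowed.
Allowed pairs: 3 of 10.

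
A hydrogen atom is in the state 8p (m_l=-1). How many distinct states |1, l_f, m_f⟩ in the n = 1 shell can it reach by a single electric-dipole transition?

1

E1 requires Δl = ±1, so l_f ∈ {0, 2}; with 0 ≤ l_f ≤ n_f−1 = 0, the allowed l_f values are {0}.
For l_f = 0: m_f ∈ {m_i−1, m_i, m_i+1} ∩ [−0, 0] = {0} → 1 state.
Total: 1.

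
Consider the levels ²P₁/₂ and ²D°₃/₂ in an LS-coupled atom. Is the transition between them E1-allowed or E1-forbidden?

Reading off the term symbols: S 1/2→1/2, L 1→2, J 1/2→3/2, parity even→odd.
Parity must change: even → odd — ✓.
ΔS = 0: S: 1/2 → 1/2 — ✓.
ΔL = 0, ±1 (not L=0↔0): L: 1 → 2, ΔL = +1 — ✓.
ΔJ = 0, ±1 (not J=0↔0): J: 1/2 → 3/2, ΔJ = +1 — ✓.
All four E1 rules are satisfied.

allowed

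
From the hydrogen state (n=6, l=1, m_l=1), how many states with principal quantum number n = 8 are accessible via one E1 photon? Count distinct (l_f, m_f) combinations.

4

E1 requires Δl = ±1, so l_f ∈ {0, 2}; with 0 ≤ l_f ≤ n_f−1 = 7, the allowed l_f values are {0, 2}.
For l_f = 0: m_f ∈ {m_i−1, m_i, m_i+1} ∩ [−0, 0] = {0} → 1 state.
For l_f = 2: m_f ∈ {m_i−1, m_i, m_i+1} ∩ [−2, 2] = {0, 1, 2} → 3 states.
Total: 4.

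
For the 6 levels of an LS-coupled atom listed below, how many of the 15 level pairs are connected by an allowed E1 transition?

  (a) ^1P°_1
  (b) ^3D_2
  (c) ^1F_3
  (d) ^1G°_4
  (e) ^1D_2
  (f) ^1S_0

(a)–(b): forbidden (ΔS).
(a)–(c): forbidden (ΔL, ΔJ).
(a)–(d): forbidden (parity, ΔL, ΔJ).
(a)–(e): allowed.
(a)–(f): allowed.
(b)–(c): forbidden (parity, ΔS).
(b)–(d): forbidden (ΔS, ΔL, ΔJ).
(b)–(e): forbidden (parity, ΔS).
(b)–(f): forbidden (parity, ΔS, ΔL, ΔJ).
(c)–(d): allowed.
(c)–(e): forbidden (parity).
(c)–(f): forbidden (parity, ΔL, ΔJ).
(d)–(e): forbidden (ΔL, ΔJ).
(d)–(f): forbidden (ΔL, ΔJ).
(e)–(f): forbidden (parity, ΔL, ΔJ).
Allowed pairs: 3 of 15.

3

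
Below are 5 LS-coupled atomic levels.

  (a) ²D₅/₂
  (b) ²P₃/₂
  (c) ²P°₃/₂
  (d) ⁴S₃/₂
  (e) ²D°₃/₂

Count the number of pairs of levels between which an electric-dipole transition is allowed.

4

(a)–(b): forbidden (parity).
(a)–(c): allowed.
(a)–(d): forbidden (parity, ΔS, ΔL).
(a)–(e): allowed.
(b)–(c): allowed.
(b)–(d): forbidden (parity, ΔS).
(b)–(e): allowed.
(c)–(d): forbidden (ΔS).
(c)–(e): forbidden (parity).
(d)–(e): forbidden (ΔS, ΔL).
Allowed pairs: 4 of 10.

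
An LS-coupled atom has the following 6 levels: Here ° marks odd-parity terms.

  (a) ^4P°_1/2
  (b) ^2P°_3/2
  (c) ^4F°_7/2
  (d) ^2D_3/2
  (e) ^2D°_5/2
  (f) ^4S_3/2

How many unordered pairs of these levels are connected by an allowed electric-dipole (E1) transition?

3

(a)–(b): forbidden (parity, ΔS).
(a)–(c): forbidden (parity, ΔL, ΔJ).
(a)–(d): forbidden (ΔS).
(a)–(e): forbidden (parity, ΔS, ΔJ).
(a)–(f): allowed.
(b)–(c): forbidden (parity, ΔS, ΔL, ΔJ).
(b)–(d): allowed.
(b)–(e): forbidden (parity).
(b)–(f): forbidden (ΔS).
(c)–(d): forbidden (ΔS, ΔJ).
(c)–(e): forbidden (parity, ΔS).
(c)–(f): forbidden (ΔL, ΔJ).
(d)–(e): allowed.
(d)–(f): forbidden (parity, ΔS, ΔL).
(e)–(f): forbidden (ΔS, ΔL).
Allowed pairs: 3 of 15.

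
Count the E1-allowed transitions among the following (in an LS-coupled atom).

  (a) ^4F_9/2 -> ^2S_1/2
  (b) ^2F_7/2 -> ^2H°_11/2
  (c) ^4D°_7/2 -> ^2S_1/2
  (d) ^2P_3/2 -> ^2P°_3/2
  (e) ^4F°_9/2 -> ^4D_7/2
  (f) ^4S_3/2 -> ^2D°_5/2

2

(a) forbidden (parity, ΔS, ΔL, ΔJ fail)
(b) forbidden (ΔL, ΔJ fail)
(c) forbidden (ΔS, ΔL, ΔJ fail)
(d) allowed
(e) allowed
(f) forbidden (ΔS, ΔL fail)
Total allowed: 2 of 6.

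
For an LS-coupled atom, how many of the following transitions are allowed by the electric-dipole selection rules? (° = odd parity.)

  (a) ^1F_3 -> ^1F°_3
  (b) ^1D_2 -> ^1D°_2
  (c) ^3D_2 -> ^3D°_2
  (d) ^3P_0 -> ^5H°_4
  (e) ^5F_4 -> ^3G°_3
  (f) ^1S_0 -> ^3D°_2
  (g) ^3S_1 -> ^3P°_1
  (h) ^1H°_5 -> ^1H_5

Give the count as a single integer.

(a) allowed
(b) allowed
(c) allowed
(d) forbidden (ΔS, ΔL, ΔJ fail)
(e) forbidden (ΔS fails)
(f) forbidden (ΔS, ΔL, ΔJ fail)
(g) allowed
(h) allowed
Total allowed: 5 of 8.

5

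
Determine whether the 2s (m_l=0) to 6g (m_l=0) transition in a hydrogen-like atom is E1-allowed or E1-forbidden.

Δl = 4 − 0 = +4; the E1 rule Δl = ±1 is ✗.
m_l: 0 → 0 (Δm_l = +0). |Δm_l| ≤ 1 ✓.
The transition is electric-dipole forbidden.

forbidden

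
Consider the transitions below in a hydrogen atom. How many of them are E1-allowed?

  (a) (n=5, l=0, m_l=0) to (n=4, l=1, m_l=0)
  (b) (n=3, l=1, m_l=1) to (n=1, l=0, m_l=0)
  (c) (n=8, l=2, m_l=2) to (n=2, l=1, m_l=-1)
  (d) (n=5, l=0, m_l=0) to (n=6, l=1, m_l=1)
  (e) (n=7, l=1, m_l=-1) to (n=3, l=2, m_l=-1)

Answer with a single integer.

4

(a) allowed
(b) allowed
(c) forbidden — Δm_l = -3 (E1 requires Δm_l = 0, ±1)
(d) allowed
(e) allowed
Total allowed: 4 of 5.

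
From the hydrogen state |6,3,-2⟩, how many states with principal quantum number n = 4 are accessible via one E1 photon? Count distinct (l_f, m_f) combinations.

2

E1 requires Δl = ±1, so l_f ∈ {2, 4}; with 0 ≤ l_f ≤ n_f−1 = 3, the allowed l_f values are {2}.
For l_f = 2: m_f ∈ {m_i−1, m_i, m_i+1} ∩ [−2, 2] = {-2, -1} → 2 states.
Total: 2.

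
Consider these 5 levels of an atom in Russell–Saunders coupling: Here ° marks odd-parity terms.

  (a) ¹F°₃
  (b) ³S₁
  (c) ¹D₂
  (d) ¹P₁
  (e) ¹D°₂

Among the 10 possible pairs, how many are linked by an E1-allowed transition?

(a)–(b): forbidden (ΔS, ΔL, ΔJ).
(a)–(c): allowed.
(a)–(d): forbidden (ΔL, ΔJ).
(a)–(e): forbidden (parity).
(b)–(c): forbidden (parity, ΔS, ΔL).
(b)–(d): forbidden (parity, ΔS).
(b)–(e): forbidden (ΔS, ΔL).
(c)–(d): forbidden (parity).
(c)–(e): allowed.
(d)–(e): allowed.
Allowed pairs: 3 of 10.

3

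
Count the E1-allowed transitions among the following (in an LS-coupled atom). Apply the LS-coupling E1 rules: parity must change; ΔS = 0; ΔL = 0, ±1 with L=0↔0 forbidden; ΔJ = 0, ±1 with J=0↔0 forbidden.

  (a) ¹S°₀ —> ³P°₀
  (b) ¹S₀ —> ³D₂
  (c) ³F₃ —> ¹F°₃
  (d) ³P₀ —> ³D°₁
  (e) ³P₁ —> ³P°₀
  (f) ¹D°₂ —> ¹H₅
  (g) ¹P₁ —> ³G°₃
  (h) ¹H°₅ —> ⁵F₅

(a) forbidden (parity, ΔS, ΔJ fail)
(b) forbidden (parity, ΔS, ΔL, ΔJ fail)
(c) forbidden (ΔS fails)
(d) allowed
(e) allowed
(f) forbidden (ΔL, ΔJ fail)
(g) forbidden (ΔS, ΔL, ΔJ fail)
(h) forbidden (ΔS, ΔL fail)
Total allowed: 2 of 8.

2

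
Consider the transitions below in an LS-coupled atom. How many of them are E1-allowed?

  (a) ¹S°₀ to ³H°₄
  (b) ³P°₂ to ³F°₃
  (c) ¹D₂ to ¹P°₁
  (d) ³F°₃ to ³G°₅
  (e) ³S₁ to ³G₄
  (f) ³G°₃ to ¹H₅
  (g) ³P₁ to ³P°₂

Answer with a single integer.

(a) forbidden (parity, ΔS, ΔL, ΔJ fail)
(b) forbidden (parity, ΔL fail)
(c) allowed
(d) forbidden (parity, ΔJ fail)
(e) forbidden (parity, ΔL, ΔJ fail)
(f) forbidden (ΔS, ΔJ fail)
(g) allowed
Total allowed: 2 of 7.

2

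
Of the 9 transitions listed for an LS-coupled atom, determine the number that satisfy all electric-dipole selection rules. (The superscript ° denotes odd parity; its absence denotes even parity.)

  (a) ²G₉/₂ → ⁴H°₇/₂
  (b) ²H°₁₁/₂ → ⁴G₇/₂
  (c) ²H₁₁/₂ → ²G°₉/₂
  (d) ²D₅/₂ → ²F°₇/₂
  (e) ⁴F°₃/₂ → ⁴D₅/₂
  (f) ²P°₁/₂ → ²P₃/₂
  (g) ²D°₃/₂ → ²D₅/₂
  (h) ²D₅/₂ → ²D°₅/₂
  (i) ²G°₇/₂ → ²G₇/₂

7

(a) forbidden (ΔS fails)
(b) forbidden (ΔS, ΔJ fail)
(c) allowed
(d) allowed
(e) allowed
(f) allowed
(g) allowed
(h) allowed
(i) allowed
Total allowed: 7 of 9.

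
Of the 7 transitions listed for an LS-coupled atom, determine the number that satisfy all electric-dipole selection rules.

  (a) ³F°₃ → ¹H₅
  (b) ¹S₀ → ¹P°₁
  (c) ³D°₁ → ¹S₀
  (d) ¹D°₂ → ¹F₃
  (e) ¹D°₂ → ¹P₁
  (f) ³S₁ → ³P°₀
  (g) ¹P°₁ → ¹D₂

5

(a) forbidden (ΔS, ΔL, ΔJ fail)
(b) allowed
(c) forbidden (ΔS, ΔL fail)
(d) allowed
(e) allowed
(f) allowed
(g) allowed
Total allowed: 5 of 7.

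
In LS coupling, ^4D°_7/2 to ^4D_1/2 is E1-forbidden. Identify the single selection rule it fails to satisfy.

Reading off the term symbols: S 3/2→3/2, L 2→2, J 7/2→1/2, parity odd→even.
Parity must change: odd → even — satisfied.
ΔS = 0: S: 3/2 → 3/2 — satisfied.
ΔL = 0, ±1 (not L=0↔0): L: 2 → 2, ΔL = +0 — satisfied.
ΔJ = 0, ±1 (not J=0↔0): J: 7/2 → 1/2, ΔJ = -3 — violated.

the ΔJ = 0, ±1 rule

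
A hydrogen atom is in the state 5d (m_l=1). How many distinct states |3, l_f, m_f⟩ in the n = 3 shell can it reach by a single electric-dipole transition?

2

E1 requires Δl = ±1, so l_f ∈ {1, 3}; with 0 ≤ l_f ≤ n_f−1 = 2, the allowed l_f values are {1}.
For l_f = 1: m_f ∈ {m_i−1, m_i, m_i+1} ∩ [−1, 1] = {0, 1} → 2 states.
Total: 2.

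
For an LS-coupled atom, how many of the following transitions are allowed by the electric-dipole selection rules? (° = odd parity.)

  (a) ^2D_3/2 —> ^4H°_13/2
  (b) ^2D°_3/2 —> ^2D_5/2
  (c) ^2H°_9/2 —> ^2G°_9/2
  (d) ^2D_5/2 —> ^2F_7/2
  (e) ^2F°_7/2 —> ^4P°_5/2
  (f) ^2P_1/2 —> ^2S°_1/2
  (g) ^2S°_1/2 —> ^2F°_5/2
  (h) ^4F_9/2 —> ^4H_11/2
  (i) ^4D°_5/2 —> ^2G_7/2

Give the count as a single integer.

2

(a) forbidden (ΔS, ΔL, ΔJ fail)
(b) allowed
(c) forbidden (parity fails)
(d) forbidden (parity fails)
(e) forbidden (parity, ΔS, ΔL fail)
(f) allowed
(g) forbidden (parity, ΔL, ΔJ fail)
(h) forbidden (parity, ΔL fail)
(i) forbidden (ΔS, ΔL fail)
Total allowed: 2 of 9.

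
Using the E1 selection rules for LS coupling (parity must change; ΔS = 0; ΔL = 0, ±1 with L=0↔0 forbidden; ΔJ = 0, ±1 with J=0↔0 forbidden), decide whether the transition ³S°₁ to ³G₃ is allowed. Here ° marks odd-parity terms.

forbidden

Reading off the term symbols: S 1→1, L 0→4, J 1→3, parity odd→even.
Parity must change: odd → even — ✓.
ΔS = 0: S: 1 → 1 — ✓.
ΔL = 0, ±1 (not L=0↔0): L: 0 → 4, ΔL = +4 — ✗.
ΔJ = 0, ±1 (not J=0↔0): J: 1 → 3, ΔJ = +2 — ✗.
Rule(s) violated: ΔL, ΔJ.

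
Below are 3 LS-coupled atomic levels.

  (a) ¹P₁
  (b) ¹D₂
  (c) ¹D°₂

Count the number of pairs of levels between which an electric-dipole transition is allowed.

2

(a)–(b): forbidden (parity).
(a)–(c): allowed.
(b)–(c): allowed.
Allowed pairs: 2 of 3.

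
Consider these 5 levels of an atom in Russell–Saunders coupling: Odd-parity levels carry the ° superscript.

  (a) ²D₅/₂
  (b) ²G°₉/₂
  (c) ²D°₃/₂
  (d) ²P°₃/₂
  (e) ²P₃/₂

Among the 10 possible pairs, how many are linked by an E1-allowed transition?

4

(a)–(b): forbidden (ΔL, ΔJ).
(a)–(c): allowed.
(a)–(d): allowed.
(a)–(e): forbidden (parity).
(b)–(c): forbidden (parity, ΔL, ΔJ).
(b)–(d): forbidden (parity, ΔL, ΔJ).
(b)–(e): forbidden (ΔL, ΔJ).
(c)–(d): forbidden (parity).
(c)–(e): allowed.
(d)–(e): allowed.
Allowed pairs: 4 of 10.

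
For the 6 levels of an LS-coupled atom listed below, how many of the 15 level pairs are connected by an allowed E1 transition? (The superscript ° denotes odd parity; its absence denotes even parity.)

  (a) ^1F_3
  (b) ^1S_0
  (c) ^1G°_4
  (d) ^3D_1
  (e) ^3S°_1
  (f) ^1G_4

(a)–(b): forbidden (parity, ΔL, ΔJ).
(a)–(c): allowed.
(a)–(d): forbidden (parity, ΔS, ΔJ).
(a)–(e): forbidden (ΔS, ΔL, ΔJ).
(a)–(f): forbidden (parity).
(b)–(c): forbidden (ΔL, ΔJ).
(b)–(d): forbidden (parity, ΔS, ΔL).
(b)–(e): forbidden (ΔS, ΔL).
(b)–(f): forbidden (parity, ΔL, ΔJ).
(c)–(d): forbidden (ΔS, ΔL, ΔJ).
(c)–(e): forbidden (parity, ΔS, ΔL, ΔJ).
(c)–(f): allowed.
(d)–(e): forbidden (ΔL).
(d)–(f): forbidden (parity, ΔS, ΔL, ΔJ).
(e)–(f): forbidden (ΔS, ΔL, ΔJ).
Allowed pairs: 2 of 15.

2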